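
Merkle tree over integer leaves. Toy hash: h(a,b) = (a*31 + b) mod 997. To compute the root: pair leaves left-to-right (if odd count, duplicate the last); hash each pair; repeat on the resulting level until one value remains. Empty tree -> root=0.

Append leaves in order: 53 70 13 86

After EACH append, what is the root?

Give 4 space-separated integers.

Answer: 53 716 678 751

Derivation:
After append 53 (leaves=[53]):
  L0: [53]
  root=53
After append 70 (leaves=[53, 70]):
  L0: [53, 70]
  L1: h(53,70)=(53*31+70)%997=716 -> [716]
  root=716
After append 13 (leaves=[53, 70, 13]):
  L0: [53, 70, 13]
  L1: h(53,70)=(53*31+70)%997=716 h(13,13)=(13*31+13)%997=416 -> [716, 416]
  L2: h(716,416)=(716*31+416)%997=678 -> [678]
  root=678
After append 86 (leaves=[53, 70, 13, 86]):
  L0: [53, 70, 13, 86]
  L1: h(53,70)=(53*31+70)%997=716 h(13,86)=(13*31+86)%997=489 -> [716, 489]
  L2: h(716,489)=(716*31+489)%997=751 -> [751]
  root=751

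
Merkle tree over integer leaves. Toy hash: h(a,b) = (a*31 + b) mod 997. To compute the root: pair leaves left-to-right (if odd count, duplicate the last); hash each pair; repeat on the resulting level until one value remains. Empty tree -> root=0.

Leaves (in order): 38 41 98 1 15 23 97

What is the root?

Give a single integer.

L0: [38, 41, 98, 1, 15, 23, 97]
L1: h(38,41)=(38*31+41)%997=222 h(98,1)=(98*31+1)%997=48 h(15,23)=(15*31+23)%997=488 h(97,97)=(97*31+97)%997=113 -> [222, 48, 488, 113]
L2: h(222,48)=(222*31+48)%997=948 h(488,113)=(488*31+113)%997=286 -> [948, 286]
L3: h(948,286)=(948*31+286)%997=761 -> [761]

Answer: 761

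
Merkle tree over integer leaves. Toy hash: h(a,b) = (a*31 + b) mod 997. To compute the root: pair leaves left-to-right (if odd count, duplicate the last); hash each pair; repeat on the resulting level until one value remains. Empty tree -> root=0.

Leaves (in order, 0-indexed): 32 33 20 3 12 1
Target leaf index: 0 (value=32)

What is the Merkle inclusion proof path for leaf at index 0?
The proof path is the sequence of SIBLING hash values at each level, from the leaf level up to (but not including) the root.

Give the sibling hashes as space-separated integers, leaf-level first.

Answer: 33 623 969

Derivation:
L0 (leaves): [32, 33, 20, 3, 12, 1], target index=0
L1: h(32,33)=(32*31+33)%997=28 [pair 0] h(20,3)=(20*31+3)%997=623 [pair 1] h(12,1)=(12*31+1)%997=373 [pair 2] -> [28, 623, 373]
  Sibling for proof at L0: 33
L2: h(28,623)=(28*31+623)%997=494 [pair 0] h(373,373)=(373*31+373)%997=969 [pair 1] -> [494, 969]
  Sibling for proof at L1: 623
L3: h(494,969)=(494*31+969)%997=331 [pair 0] -> [331]
  Sibling for proof at L2: 969
Root: 331
Proof path (sibling hashes from leaf to root): [33, 623, 969]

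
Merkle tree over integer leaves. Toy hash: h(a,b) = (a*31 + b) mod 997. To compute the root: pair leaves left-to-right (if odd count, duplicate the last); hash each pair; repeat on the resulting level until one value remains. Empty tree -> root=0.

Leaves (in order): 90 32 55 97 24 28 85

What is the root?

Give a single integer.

Answer: 862

Derivation:
L0: [90, 32, 55, 97, 24, 28, 85]
L1: h(90,32)=(90*31+32)%997=828 h(55,97)=(55*31+97)%997=805 h(24,28)=(24*31+28)%997=772 h(85,85)=(85*31+85)%997=726 -> [828, 805, 772, 726]
L2: h(828,805)=(828*31+805)%997=551 h(772,726)=(772*31+726)%997=730 -> [551, 730]
L3: h(551,730)=(551*31+730)%997=862 -> [862]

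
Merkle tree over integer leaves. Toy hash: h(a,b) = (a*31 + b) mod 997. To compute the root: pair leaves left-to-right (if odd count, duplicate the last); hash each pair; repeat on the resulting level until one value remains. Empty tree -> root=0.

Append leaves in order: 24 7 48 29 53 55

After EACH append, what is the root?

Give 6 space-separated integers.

Answer: 24 751 889 870 485 549

Derivation:
After append 24 (leaves=[24]):
  L0: [24]
  root=24
After append 7 (leaves=[24, 7]):
  L0: [24, 7]
  L1: h(24,7)=(24*31+7)%997=751 -> [751]
  root=751
After append 48 (leaves=[24, 7, 48]):
  L0: [24, 7, 48]
  L1: h(24,7)=(24*31+7)%997=751 h(48,48)=(48*31+48)%997=539 -> [751, 539]
  L2: h(751,539)=(751*31+539)%997=889 -> [889]
  root=889
After append 29 (leaves=[24, 7, 48, 29]):
  L0: [24, 7, 48, 29]
  L1: h(24,7)=(24*31+7)%997=751 h(48,29)=(48*31+29)%997=520 -> [751, 520]
  L2: h(751,520)=(751*31+520)%997=870 -> [870]
  root=870
After append 53 (leaves=[24, 7, 48, 29, 53]):
  L0: [24, 7, 48, 29, 53]
  L1: h(24,7)=(24*31+7)%997=751 h(48,29)=(48*31+29)%997=520 h(53,53)=(53*31+53)%997=699 -> [751, 520, 699]
  L2: h(751,520)=(751*31+520)%997=870 h(699,699)=(699*31+699)%997=434 -> [870, 434]
  L3: h(870,434)=(870*31+434)%997=485 -> [485]
  root=485
After append 55 (leaves=[24, 7, 48, 29, 53, 55]):
  L0: [24, 7, 48, 29, 53, 55]
  L1: h(24,7)=(24*31+7)%997=751 h(48,29)=(48*31+29)%997=520 h(53,55)=(53*31+55)%997=701 -> [751, 520, 701]
  L2: h(751,520)=(751*31+520)%997=870 h(701,701)=(701*31+701)%997=498 -> [870, 498]
  L3: h(870,498)=(870*31+498)%997=549 -> [549]
  root=549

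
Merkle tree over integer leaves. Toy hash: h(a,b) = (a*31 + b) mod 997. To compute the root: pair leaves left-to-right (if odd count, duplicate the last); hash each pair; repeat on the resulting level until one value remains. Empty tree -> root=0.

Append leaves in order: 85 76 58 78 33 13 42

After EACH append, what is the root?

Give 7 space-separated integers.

After append 85 (leaves=[85]):
  L0: [85]
  root=85
After append 76 (leaves=[85, 76]):
  L0: [85, 76]
  L1: h(85,76)=(85*31+76)%997=717 -> [717]
  root=717
After append 58 (leaves=[85, 76, 58]):
  L0: [85, 76, 58]
  L1: h(85,76)=(85*31+76)%997=717 h(58,58)=(58*31+58)%997=859 -> [717, 859]
  L2: h(717,859)=(717*31+859)%997=155 -> [155]
  root=155
After append 78 (leaves=[85, 76, 58, 78]):
  L0: [85, 76, 58, 78]
  L1: h(85,76)=(85*31+76)%997=717 h(58,78)=(58*31+78)%997=879 -> [717, 879]
  L2: h(717,879)=(717*31+879)%997=175 -> [175]
  root=175
After append 33 (leaves=[85, 76, 58, 78, 33]):
  L0: [85, 76, 58, 78, 33]
  L1: h(85,76)=(85*31+76)%997=717 h(58,78)=(58*31+78)%997=879 h(33,33)=(33*31+33)%997=59 -> [717, 879, 59]
  L2: h(717,879)=(717*31+879)%997=175 h(59,59)=(59*31+59)%997=891 -> [175, 891]
  L3: h(175,891)=(175*31+891)%997=334 -> [334]
  root=334
After append 13 (leaves=[85, 76, 58, 78, 33, 13]):
  L0: [85, 76, 58, 78, 33, 13]
  L1: h(85,76)=(85*31+76)%997=717 h(58,78)=(58*31+78)%997=879 h(33,13)=(33*31+13)%997=39 -> [717, 879, 39]
  L2: h(717,879)=(717*31+879)%997=175 h(39,39)=(39*31+39)%997=251 -> [175, 251]
  L3: h(175,251)=(175*31+251)%997=691 -> [691]
  root=691
After append 42 (leaves=[85, 76, 58, 78, 33, 13, 42]):
  L0: [85, 76, 58, 78, 33, 13, 42]
  L1: h(85,76)=(85*31+76)%997=717 h(58,78)=(58*31+78)%997=879 h(33,13)=(33*31+13)%997=39 h(42,42)=(42*31+42)%997=347 -> [717, 879, 39, 347]
  L2: h(717,879)=(717*31+879)%997=175 h(39,347)=(39*31+347)%997=559 -> [175, 559]
  L3: h(175,559)=(175*31+559)%997=2 -> [2]
  root=2

Answer: 85 717 155 175 334 691 2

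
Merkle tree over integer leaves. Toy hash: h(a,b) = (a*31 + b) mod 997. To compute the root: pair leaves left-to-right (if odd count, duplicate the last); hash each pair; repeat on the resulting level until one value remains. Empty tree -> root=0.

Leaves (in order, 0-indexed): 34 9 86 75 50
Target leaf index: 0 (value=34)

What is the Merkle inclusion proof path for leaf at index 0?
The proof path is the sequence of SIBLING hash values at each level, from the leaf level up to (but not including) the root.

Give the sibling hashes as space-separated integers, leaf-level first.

Answer: 9 747 353

Derivation:
L0 (leaves): [34, 9, 86, 75, 50], target index=0
L1: h(34,9)=(34*31+9)%997=66 [pair 0] h(86,75)=(86*31+75)%997=747 [pair 1] h(50,50)=(50*31+50)%997=603 [pair 2] -> [66, 747, 603]
  Sibling for proof at L0: 9
L2: h(66,747)=(66*31+747)%997=799 [pair 0] h(603,603)=(603*31+603)%997=353 [pair 1] -> [799, 353]
  Sibling for proof at L1: 747
L3: h(799,353)=(799*31+353)%997=197 [pair 0] -> [197]
  Sibling for proof at L2: 353
Root: 197
Proof path (sibling hashes from leaf to root): [9, 747, 353]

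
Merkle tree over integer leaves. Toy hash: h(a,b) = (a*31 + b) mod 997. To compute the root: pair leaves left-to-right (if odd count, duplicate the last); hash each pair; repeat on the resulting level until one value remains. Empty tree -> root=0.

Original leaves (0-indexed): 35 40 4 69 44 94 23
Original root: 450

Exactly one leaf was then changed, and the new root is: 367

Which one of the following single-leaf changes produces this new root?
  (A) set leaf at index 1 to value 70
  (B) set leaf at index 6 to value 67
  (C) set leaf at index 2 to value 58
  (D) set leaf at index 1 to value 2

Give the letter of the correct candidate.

Original leaves: [35, 40, 4, 69, 44, 94, 23]
Target new root: 367
Try each candidate change and compute the resulting root:
Candidate A: set leaf[1] = 70 -> leaves = [35, 70, 4, 69, 44, 94, 23]
  L0: [35, 70, 4, 69, 44, 94, 23]
  L1: h(35,70)=(35*31+70)%997=158 h(4,69)=(4*31+69)%997=193 h(44,94)=(44*31+94)%997=461 h(23,23)=(23*31+23)%997=736 -> [158, 193, 461, 736]
  L2: h(158,193)=(158*31+193)%997=106 h(461,736)=(461*31+736)%997=72 -> [106, 72]
  L3: h(106,72)=(106*31+72)%997=367 -> [367]
  root = 367 == target 367  ** MATCH **
Candidate B: set leaf[6] = 67 -> leaves = [35, 40, 4, 69, 44, 94, 67]
  L0: [35, 40, 4, 69, 44, 94, 67]
  L1: h(35,40)=(35*31+40)%997=128 h(4,69)=(4*31+69)%997=193 h(44,94)=(44*31+94)%997=461 h(67,67)=(67*31+67)%997=150 -> [128, 193, 461, 150]
  L2: h(128,193)=(128*31+193)%997=173 h(461,150)=(461*31+150)%997=483 -> [173, 483]
  L3: h(173,483)=(173*31+483)%997=861 -> [861]
  root = 861 != target 367
Candidate C: set leaf[2] = 58 -> leaves = [35, 40, 58, 69, 44, 94, 23]
  L0: [35, 40, 58, 69, 44, 94, 23]
  L1: h(35,40)=(35*31+40)%997=128 h(58,69)=(58*31+69)%997=870 h(44,94)=(44*31+94)%997=461 h(23,23)=(23*31+23)%997=736 -> [128, 870, 461, 736]
  L2: h(128,870)=(128*31+870)%997=850 h(461,736)=(461*31+736)%997=72 -> [850, 72]
  L3: h(850,72)=(850*31+72)%997=500 -> [500]
  root = 500 != target 367
Candidate D: set leaf[1] = 2 -> leaves = [35, 2, 4, 69, 44, 94, 23]
  L0: [35, 2, 4, 69, 44, 94, 23]
  L1: h(35,2)=(35*31+2)%997=90 h(4,69)=(4*31+69)%997=193 h(44,94)=(44*31+94)%997=461 h(23,23)=(23*31+23)%997=736 -> [90, 193, 461, 736]
  L2: h(90,193)=(90*31+193)%997=989 h(461,736)=(461*31+736)%997=72 -> [989, 72]
  L3: h(989,72)=(989*31+72)%997=821 -> [821]
  root = 821 != target 367
Candidate A produces the target root.

Answer: A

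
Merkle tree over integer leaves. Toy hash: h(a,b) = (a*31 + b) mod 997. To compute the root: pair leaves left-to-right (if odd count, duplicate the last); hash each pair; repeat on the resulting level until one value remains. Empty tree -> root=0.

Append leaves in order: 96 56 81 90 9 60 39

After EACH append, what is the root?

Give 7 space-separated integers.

After append 96 (leaves=[96]):
  L0: [96]
  root=96
After append 56 (leaves=[96, 56]):
  L0: [96, 56]
  L1: h(96,56)=(96*31+56)%997=41 -> [41]
  root=41
After append 81 (leaves=[96, 56, 81]):
  L0: [96, 56, 81]
  L1: h(96,56)=(96*31+56)%997=41 h(81,81)=(81*31+81)%997=598 -> [41, 598]
  L2: h(41,598)=(41*31+598)%997=872 -> [872]
  root=872
After append 90 (leaves=[96, 56, 81, 90]):
  L0: [96, 56, 81, 90]
  L1: h(96,56)=(96*31+56)%997=41 h(81,90)=(81*31+90)%997=607 -> [41, 607]
  L2: h(41,607)=(41*31+607)%997=881 -> [881]
  root=881
After append 9 (leaves=[96, 56, 81, 90, 9]):
  L0: [96, 56, 81, 90, 9]
  L1: h(96,56)=(96*31+56)%997=41 h(81,90)=(81*31+90)%997=607 h(9,9)=(9*31+9)%997=288 -> [41, 607, 288]
  L2: h(41,607)=(41*31+607)%997=881 h(288,288)=(288*31+288)%997=243 -> [881, 243]
  L3: h(881,243)=(881*31+243)%997=635 -> [635]
  root=635
After append 60 (leaves=[96, 56, 81, 90, 9, 60]):
  L0: [96, 56, 81, 90, 9, 60]
  L1: h(96,56)=(96*31+56)%997=41 h(81,90)=(81*31+90)%997=607 h(9,60)=(9*31+60)%997=339 -> [41, 607, 339]
  L2: h(41,607)=(41*31+607)%997=881 h(339,339)=(339*31+339)%997=878 -> [881, 878]
  L3: h(881,878)=(881*31+878)%997=273 -> [273]
  root=273
After append 39 (leaves=[96, 56, 81, 90, 9, 60, 39]):
  L0: [96, 56, 81, 90, 9, 60, 39]
  L1: h(96,56)=(96*31+56)%997=41 h(81,90)=(81*31+90)%997=607 h(9,60)=(9*31+60)%997=339 h(39,39)=(39*31+39)%997=251 -> [41, 607, 339, 251]
  L2: h(41,607)=(41*31+607)%997=881 h(339,251)=(339*31+251)%997=790 -> [881, 790]
  L3: h(881,790)=(881*31+790)%997=185 -> [185]
  root=185

Answer: 96 41 872 881 635 273 185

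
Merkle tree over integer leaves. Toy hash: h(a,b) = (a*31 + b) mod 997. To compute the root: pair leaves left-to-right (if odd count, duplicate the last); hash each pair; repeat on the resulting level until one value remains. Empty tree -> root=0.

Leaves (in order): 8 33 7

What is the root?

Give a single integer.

Answer: 959

Derivation:
L0: [8, 33, 7]
L1: h(8,33)=(8*31+33)%997=281 h(7,7)=(7*31+7)%997=224 -> [281, 224]
L2: h(281,224)=(281*31+224)%997=959 -> [959]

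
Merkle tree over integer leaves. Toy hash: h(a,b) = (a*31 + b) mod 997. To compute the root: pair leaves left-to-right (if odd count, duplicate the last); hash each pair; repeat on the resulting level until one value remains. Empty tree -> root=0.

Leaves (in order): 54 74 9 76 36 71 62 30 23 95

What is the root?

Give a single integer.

Answer: 258

Derivation:
L0: [54, 74, 9, 76, 36, 71, 62, 30, 23, 95]
L1: h(54,74)=(54*31+74)%997=751 h(9,76)=(9*31+76)%997=355 h(36,71)=(36*31+71)%997=190 h(62,30)=(62*31+30)%997=955 h(23,95)=(23*31+95)%997=808 -> [751, 355, 190, 955, 808]
L2: h(751,355)=(751*31+355)%997=705 h(190,955)=(190*31+955)%997=863 h(808,808)=(808*31+808)%997=931 -> [705, 863, 931]
L3: h(705,863)=(705*31+863)%997=784 h(931,931)=(931*31+931)%997=879 -> [784, 879]
L4: h(784,879)=(784*31+879)%997=258 -> [258]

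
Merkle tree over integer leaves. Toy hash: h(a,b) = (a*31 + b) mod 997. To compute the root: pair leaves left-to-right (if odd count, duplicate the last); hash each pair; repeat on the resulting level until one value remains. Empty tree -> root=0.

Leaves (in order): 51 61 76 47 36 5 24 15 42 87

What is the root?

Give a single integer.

L0: [51, 61, 76, 47, 36, 5, 24, 15, 42, 87]
L1: h(51,61)=(51*31+61)%997=645 h(76,47)=(76*31+47)%997=409 h(36,5)=(36*31+5)%997=124 h(24,15)=(24*31+15)%997=759 h(42,87)=(42*31+87)%997=392 -> [645, 409, 124, 759, 392]
L2: h(645,409)=(645*31+409)%997=464 h(124,759)=(124*31+759)%997=615 h(392,392)=(392*31+392)%997=580 -> [464, 615, 580]
L3: h(464,615)=(464*31+615)%997=44 h(580,580)=(580*31+580)%997=614 -> [44, 614]
L4: h(44,614)=(44*31+614)%997=981 -> [981]

Answer: 981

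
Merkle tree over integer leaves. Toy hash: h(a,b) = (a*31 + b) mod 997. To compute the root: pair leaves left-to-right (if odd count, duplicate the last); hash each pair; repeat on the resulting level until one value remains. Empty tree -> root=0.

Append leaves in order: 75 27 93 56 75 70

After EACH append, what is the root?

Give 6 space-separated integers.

After append 75 (leaves=[75]):
  L0: [75]
  root=75
After append 27 (leaves=[75, 27]):
  L0: [75, 27]
  L1: h(75,27)=(75*31+27)%997=358 -> [358]
  root=358
After append 93 (leaves=[75, 27, 93]):
  L0: [75, 27, 93]
  L1: h(75,27)=(75*31+27)%997=358 h(93,93)=(93*31+93)%997=982 -> [358, 982]
  L2: h(358,982)=(358*31+982)%997=116 -> [116]
  root=116
After append 56 (leaves=[75, 27, 93, 56]):
  L0: [75, 27, 93, 56]
  L1: h(75,27)=(75*31+27)%997=358 h(93,56)=(93*31+56)%997=945 -> [358, 945]
  L2: h(358,945)=(358*31+945)%997=79 -> [79]
  root=79
After append 75 (leaves=[75, 27, 93, 56, 75]):
  L0: [75, 27, 93, 56, 75]
  L1: h(75,27)=(75*31+27)%997=358 h(93,56)=(93*31+56)%997=945 h(75,75)=(75*31+75)%997=406 -> [358, 945, 406]
  L2: h(358,945)=(358*31+945)%997=79 h(406,406)=(406*31+406)%997=31 -> [79, 31]
  L3: h(79,31)=(79*31+31)%997=486 -> [486]
  root=486
After append 70 (leaves=[75, 27, 93, 56, 75, 70]):
  L0: [75, 27, 93, 56, 75, 70]
  L1: h(75,27)=(75*31+27)%997=358 h(93,56)=(93*31+56)%997=945 h(75,70)=(75*31+70)%997=401 -> [358, 945, 401]
  L2: h(358,945)=(358*31+945)%997=79 h(401,401)=(401*31+401)%997=868 -> [79, 868]
  L3: h(79,868)=(79*31+868)%997=326 -> [326]
  root=326

Answer: 75 358 116 79 486 326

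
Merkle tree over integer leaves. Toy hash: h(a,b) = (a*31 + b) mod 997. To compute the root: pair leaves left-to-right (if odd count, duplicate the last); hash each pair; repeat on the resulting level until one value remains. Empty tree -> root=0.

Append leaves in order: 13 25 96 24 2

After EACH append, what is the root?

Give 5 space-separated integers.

Answer: 13 428 388 316 877

Derivation:
After append 13 (leaves=[13]):
  L0: [13]
  root=13
After append 25 (leaves=[13, 25]):
  L0: [13, 25]
  L1: h(13,25)=(13*31+25)%997=428 -> [428]
  root=428
After append 96 (leaves=[13, 25, 96]):
  L0: [13, 25, 96]
  L1: h(13,25)=(13*31+25)%997=428 h(96,96)=(96*31+96)%997=81 -> [428, 81]
  L2: h(428,81)=(428*31+81)%997=388 -> [388]
  root=388
After append 24 (leaves=[13, 25, 96, 24]):
  L0: [13, 25, 96, 24]
  L1: h(13,25)=(13*31+25)%997=428 h(96,24)=(96*31+24)%997=9 -> [428, 9]
  L2: h(428,9)=(428*31+9)%997=316 -> [316]
  root=316
After append 2 (leaves=[13, 25, 96, 24, 2]):
  L0: [13, 25, 96, 24, 2]
  L1: h(13,25)=(13*31+25)%997=428 h(96,24)=(96*31+24)%997=9 h(2,2)=(2*31+2)%997=64 -> [428, 9, 64]
  L2: h(428,9)=(428*31+9)%997=316 h(64,64)=(64*31+64)%997=54 -> [316, 54]
  L3: h(316,54)=(316*31+54)%997=877 -> [877]
  root=877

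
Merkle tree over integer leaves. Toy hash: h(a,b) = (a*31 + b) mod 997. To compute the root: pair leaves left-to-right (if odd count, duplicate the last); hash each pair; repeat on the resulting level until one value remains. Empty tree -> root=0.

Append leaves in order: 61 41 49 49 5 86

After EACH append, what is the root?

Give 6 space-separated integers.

After append 61 (leaves=[61]):
  L0: [61]
  root=61
After append 41 (leaves=[61, 41]):
  L0: [61, 41]
  L1: h(61,41)=(61*31+41)%997=935 -> [935]
  root=935
After append 49 (leaves=[61, 41, 49]):
  L0: [61, 41, 49]
  L1: h(61,41)=(61*31+41)%997=935 h(49,49)=(49*31+49)%997=571 -> [935, 571]
  L2: h(935,571)=(935*31+571)%997=643 -> [643]
  root=643
After append 49 (leaves=[61, 41, 49, 49]):
  L0: [61, 41, 49, 49]
  L1: h(61,41)=(61*31+41)%997=935 h(49,49)=(49*31+49)%997=571 -> [935, 571]
  L2: h(935,571)=(935*31+571)%997=643 -> [643]
  root=643
After append 5 (leaves=[61, 41, 49, 49, 5]):
  L0: [61, 41, 49, 49, 5]
  L1: h(61,41)=(61*31+41)%997=935 h(49,49)=(49*31+49)%997=571 h(5,5)=(5*31+5)%997=160 -> [935, 571, 160]
  L2: h(935,571)=(935*31+571)%997=643 h(160,160)=(160*31+160)%997=135 -> [643, 135]
  L3: h(643,135)=(643*31+135)%997=128 -> [128]
  root=128
After append 86 (leaves=[61, 41, 49, 49, 5, 86]):
  L0: [61, 41, 49, 49, 5, 86]
  L1: h(61,41)=(61*31+41)%997=935 h(49,49)=(49*31+49)%997=571 h(5,86)=(5*31+86)%997=241 -> [935, 571, 241]
  L2: h(935,571)=(935*31+571)%997=643 h(241,241)=(241*31+241)%997=733 -> [643, 733]
  L3: h(643,733)=(643*31+733)%997=726 -> [726]
  root=726

Answer: 61 935 643 643 128 726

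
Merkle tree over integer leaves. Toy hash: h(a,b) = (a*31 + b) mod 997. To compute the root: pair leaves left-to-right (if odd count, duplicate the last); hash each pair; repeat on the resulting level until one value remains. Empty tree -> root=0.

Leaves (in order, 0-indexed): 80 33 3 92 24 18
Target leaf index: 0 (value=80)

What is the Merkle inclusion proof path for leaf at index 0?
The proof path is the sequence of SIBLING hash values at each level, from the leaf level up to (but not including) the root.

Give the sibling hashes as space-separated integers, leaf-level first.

Answer: 33 185 456

Derivation:
L0 (leaves): [80, 33, 3, 92, 24, 18], target index=0
L1: h(80,33)=(80*31+33)%997=519 [pair 0] h(3,92)=(3*31+92)%997=185 [pair 1] h(24,18)=(24*31+18)%997=762 [pair 2] -> [519, 185, 762]
  Sibling for proof at L0: 33
L2: h(519,185)=(519*31+185)%997=322 [pair 0] h(762,762)=(762*31+762)%997=456 [pair 1] -> [322, 456]
  Sibling for proof at L1: 185
L3: h(322,456)=(322*31+456)%997=468 [pair 0] -> [468]
  Sibling for proof at L2: 456
Root: 468
Proof path (sibling hashes from leaf to root): [33, 185, 456]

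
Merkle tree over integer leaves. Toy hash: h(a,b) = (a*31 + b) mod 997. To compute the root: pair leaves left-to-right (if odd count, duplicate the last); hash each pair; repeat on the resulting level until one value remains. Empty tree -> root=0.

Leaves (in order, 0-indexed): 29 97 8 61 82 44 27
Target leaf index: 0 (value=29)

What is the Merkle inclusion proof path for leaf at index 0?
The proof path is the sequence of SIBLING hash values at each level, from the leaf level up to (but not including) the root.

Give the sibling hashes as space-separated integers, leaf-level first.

Answer: 97 309 273

Derivation:
L0 (leaves): [29, 97, 8, 61, 82, 44, 27], target index=0
L1: h(29,97)=(29*31+97)%997=996 [pair 0] h(8,61)=(8*31+61)%997=309 [pair 1] h(82,44)=(82*31+44)%997=592 [pair 2] h(27,27)=(27*31+27)%997=864 [pair 3] -> [996, 309, 592, 864]
  Sibling for proof at L0: 97
L2: h(996,309)=(996*31+309)%997=278 [pair 0] h(592,864)=(592*31+864)%997=273 [pair 1] -> [278, 273]
  Sibling for proof at L1: 309
L3: h(278,273)=(278*31+273)%997=915 [pair 0] -> [915]
  Sibling for proof at L2: 273
Root: 915
Proof path (sibling hashes from leaf to root): [97, 309, 273]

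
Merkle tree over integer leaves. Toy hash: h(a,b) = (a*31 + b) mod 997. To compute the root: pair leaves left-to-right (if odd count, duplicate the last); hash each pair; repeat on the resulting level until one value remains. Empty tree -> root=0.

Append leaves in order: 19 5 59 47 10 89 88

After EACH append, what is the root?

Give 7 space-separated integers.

Answer: 19 594 362 350 153 687 113

Derivation:
After append 19 (leaves=[19]):
  L0: [19]
  root=19
After append 5 (leaves=[19, 5]):
  L0: [19, 5]
  L1: h(19,5)=(19*31+5)%997=594 -> [594]
  root=594
After append 59 (leaves=[19, 5, 59]):
  L0: [19, 5, 59]
  L1: h(19,5)=(19*31+5)%997=594 h(59,59)=(59*31+59)%997=891 -> [594, 891]
  L2: h(594,891)=(594*31+891)%997=362 -> [362]
  root=362
After append 47 (leaves=[19, 5, 59, 47]):
  L0: [19, 5, 59, 47]
  L1: h(19,5)=(19*31+5)%997=594 h(59,47)=(59*31+47)%997=879 -> [594, 879]
  L2: h(594,879)=(594*31+879)%997=350 -> [350]
  root=350
After append 10 (leaves=[19, 5, 59, 47, 10]):
  L0: [19, 5, 59, 47, 10]
  L1: h(19,5)=(19*31+5)%997=594 h(59,47)=(59*31+47)%997=879 h(10,10)=(10*31+10)%997=320 -> [594, 879, 320]
  L2: h(594,879)=(594*31+879)%997=350 h(320,320)=(320*31+320)%997=270 -> [350, 270]
  L3: h(350,270)=(350*31+270)%997=153 -> [153]
  root=153
After append 89 (leaves=[19, 5, 59, 47, 10, 89]):
  L0: [19, 5, 59, 47, 10, 89]
  L1: h(19,5)=(19*31+5)%997=594 h(59,47)=(59*31+47)%997=879 h(10,89)=(10*31+89)%997=399 -> [594, 879, 399]
  L2: h(594,879)=(594*31+879)%997=350 h(399,399)=(399*31+399)%997=804 -> [350, 804]
  L3: h(350,804)=(350*31+804)%997=687 -> [687]
  root=687
After append 88 (leaves=[19, 5, 59, 47, 10, 89, 88]):
  L0: [19, 5, 59, 47, 10, 89, 88]
  L1: h(19,5)=(19*31+5)%997=594 h(59,47)=(59*31+47)%997=879 h(10,89)=(10*31+89)%997=399 h(88,88)=(88*31+88)%997=822 -> [594, 879, 399, 822]
  L2: h(594,879)=(594*31+879)%997=350 h(399,822)=(399*31+822)%997=230 -> [350, 230]
  L3: h(350,230)=(350*31+230)%997=113 -> [113]
  root=113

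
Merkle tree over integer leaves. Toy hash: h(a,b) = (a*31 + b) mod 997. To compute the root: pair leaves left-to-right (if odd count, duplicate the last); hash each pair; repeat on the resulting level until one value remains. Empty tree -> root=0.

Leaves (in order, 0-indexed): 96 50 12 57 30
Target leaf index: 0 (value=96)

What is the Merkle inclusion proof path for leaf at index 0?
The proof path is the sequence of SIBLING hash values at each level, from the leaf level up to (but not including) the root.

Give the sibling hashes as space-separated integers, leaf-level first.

Answer: 50 429 810

Derivation:
L0 (leaves): [96, 50, 12, 57, 30], target index=0
L1: h(96,50)=(96*31+50)%997=35 [pair 0] h(12,57)=(12*31+57)%997=429 [pair 1] h(30,30)=(30*31+30)%997=960 [pair 2] -> [35, 429, 960]
  Sibling for proof at L0: 50
L2: h(35,429)=(35*31+429)%997=517 [pair 0] h(960,960)=(960*31+960)%997=810 [pair 1] -> [517, 810]
  Sibling for proof at L1: 429
L3: h(517,810)=(517*31+810)%997=885 [pair 0] -> [885]
  Sibling for proof at L2: 810
Root: 885
Proof path (sibling hashes from leaf to root): [50, 429, 810]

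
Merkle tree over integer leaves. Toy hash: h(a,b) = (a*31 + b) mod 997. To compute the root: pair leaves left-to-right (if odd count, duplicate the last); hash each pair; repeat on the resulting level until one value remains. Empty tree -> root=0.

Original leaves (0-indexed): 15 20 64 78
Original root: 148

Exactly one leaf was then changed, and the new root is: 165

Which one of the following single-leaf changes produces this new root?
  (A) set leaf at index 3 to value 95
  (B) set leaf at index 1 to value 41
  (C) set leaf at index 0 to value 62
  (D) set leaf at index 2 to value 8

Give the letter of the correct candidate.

Answer: A

Derivation:
Original leaves: [15, 20, 64, 78]
Target new root: 165
Try each candidate change and compute the resulting root:
Candidate A: set leaf[3] = 95 -> leaves = [15, 20, 64, 95]
  L0: [15, 20, 64, 95]
  L1: h(15,20)=(15*31+20)%997=485 h(64,95)=(64*31+95)%997=85 -> [485, 85]
  L2: h(485,85)=(485*31+85)%997=165 -> [165]
  root = 165 == target 165  ** MATCH **
Candidate B: set leaf[1] = 41 -> leaves = [15, 41, 64, 78]
  L0: [15, 41, 64, 78]
  L1: h(15,41)=(15*31+41)%997=506 h(64,78)=(64*31+78)%997=68 -> [506, 68]
  L2: h(506,68)=(506*31+68)%997=799 -> [799]
  root = 799 != target 165
Candidate C: set leaf[0] = 62 -> leaves = [62, 20, 64, 78]
  L0: [62, 20, 64, 78]
  L1: h(62,20)=(62*31+20)%997=945 h(64,78)=(64*31+78)%997=68 -> [945, 68]
  L2: h(945,68)=(945*31+68)%997=450 -> [450]
  root = 450 != target 165
Candidate D: set leaf[2] = 8 -> leaves = [15, 20, 8, 78]
  L0: [15, 20, 8, 78]
  L1: h(15,20)=(15*31+20)%997=485 h(8,78)=(8*31+78)%997=326 -> [485, 326]
  L2: h(485,326)=(485*31+326)%997=406 -> [406]
  root = 406 != target 165
Candidate A produces the target root.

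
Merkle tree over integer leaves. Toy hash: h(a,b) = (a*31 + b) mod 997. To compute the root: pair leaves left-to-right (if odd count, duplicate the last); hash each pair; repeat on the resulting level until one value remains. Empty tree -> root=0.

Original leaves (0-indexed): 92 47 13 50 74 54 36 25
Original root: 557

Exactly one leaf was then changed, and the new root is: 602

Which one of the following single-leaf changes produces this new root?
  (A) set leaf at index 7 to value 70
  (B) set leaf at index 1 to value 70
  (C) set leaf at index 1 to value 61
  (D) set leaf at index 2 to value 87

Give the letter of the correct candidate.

Original leaves: [92, 47, 13, 50, 74, 54, 36, 25]
Target new root: 602
Try each candidate change and compute the resulting root:
Candidate A: set leaf[7] = 70 -> leaves = [92, 47, 13, 50, 74, 54, 36, 70]
  L0: [92, 47, 13, 50, 74, 54, 36, 70]
  L1: h(92,47)=(92*31+47)%997=905 h(13,50)=(13*31+50)%997=453 h(74,54)=(74*31+54)%997=354 h(36,70)=(36*31+70)%997=189 -> [905, 453, 354, 189]
  L2: h(905,453)=(905*31+453)%997=592 h(354,189)=(354*31+189)%997=196 -> [592, 196]
  L3: h(592,196)=(592*31+196)%997=602 -> [602]
  root = 602 == target 602  ** MATCH **
Candidate B: set leaf[1] = 70 -> leaves = [92, 70, 13, 50, 74, 54, 36, 25]
  L0: [92, 70, 13, 50, 74, 54, 36, 25]
  L1: h(92,70)=(92*31+70)%997=928 h(13,50)=(13*31+50)%997=453 h(74,54)=(74*31+54)%997=354 h(36,25)=(36*31+25)%997=144 -> [928, 453, 354, 144]
  L2: h(928,453)=(928*31+453)%997=308 h(354,144)=(354*31+144)%997=151 -> [308, 151]
  L3: h(308,151)=(308*31+151)%997=726 -> [726]
  root = 726 != target 602
Candidate C: set leaf[1] = 61 -> leaves = [92, 61, 13, 50, 74, 54, 36, 25]
  L0: [92, 61, 13, 50, 74, 54, 36, 25]
  L1: h(92,61)=(92*31+61)%997=919 h(13,50)=(13*31+50)%997=453 h(74,54)=(74*31+54)%997=354 h(36,25)=(36*31+25)%997=144 -> [919, 453, 354, 144]
  L2: h(919,453)=(919*31+453)%997=29 h(354,144)=(354*31+144)%997=151 -> [29, 151]
  L3: h(29,151)=(29*31+151)%997=53 -> [53]
  root = 53 != target 602
Candidate D: set leaf[2] = 87 -> leaves = [92, 47, 87, 50, 74, 54, 36, 25]
  L0: [92, 47, 87, 50, 74, 54, 36, 25]
  L1: h(92,47)=(92*31+47)%997=905 h(87,50)=(87*31+50)%997=753 h(74,54)=(74*31+54)%997=354 h(36,25)=(36*31+25)%997=144 -> [905, 753, 354, 144]
  L2: h(905,753)=(905*31+753)%997=892 h(354,144)=(354*31+144)%997=151 -> [892, 151]
  L3: h(892,151)=(892*31+151)%997=884 -> [884]
  root = 884 != target 602
Candidate A produces the target root.

Answer: A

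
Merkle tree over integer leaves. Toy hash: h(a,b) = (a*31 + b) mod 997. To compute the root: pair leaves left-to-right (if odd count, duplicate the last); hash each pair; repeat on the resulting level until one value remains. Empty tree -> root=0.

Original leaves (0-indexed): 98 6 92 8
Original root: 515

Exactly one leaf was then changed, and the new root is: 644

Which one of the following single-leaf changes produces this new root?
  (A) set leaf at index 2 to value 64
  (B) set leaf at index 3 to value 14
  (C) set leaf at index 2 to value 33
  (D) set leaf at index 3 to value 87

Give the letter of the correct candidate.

Original leaves: [98, 6, 92, 8]
Target new root: 644
Try each candidate change and compute the resulting root:
Candidate A: set leaf[2] = 64 -> leaves = [98, 6, 64, 8]
  L0: [98, 6, 64, 8]
  L1: h(98,6)=(98*31+6)%997=53 h(64,8)=(64*31+8)%997=995 -> [53, 995]
  L2: h(53,995)=(53*31+995)%997=644 -> [644]
  root = 644 == target 644  ** MATCH **
Candidate B: set leaf[3] = 14 -> leaves = [98, 6, 92, 14]
  L0: [98, 6, 92, 14]
  L1: h(98,6)=(98*31+6)%997=53 h(92,14)=(92*31+14)%997=872 -> [53, 872]
  L2: h(53,872)=(53*31+872)%997=521 -> [521]
  root = 521 != target 644
Candidate C: set leaf[2] = 33 -> leaves = [98, 6, 33, 8]
  L0: [98, 6, 33, 8]
  L1: h(98,6)=(98*31+6)%997=53 h(33,8)=(33*31+8)%997=34 -> [53, 34]
  L2: h(53,34)=(53*31+34)%997=680 -> [680]
  root = 680 != target 644
Candidate D: set leaf[3] = 87 -> leaves = [98, 6, 92, 87]
  L0: [98, 6, 92, 87]
  L1: h(98,6)=(98*31+6)%997=53 h(92,87)=(92*31+87)%997=945 -> [53, 945]
  L2: h(53,945)=(53*31+945)%997=594 -> [594]
  root = 594 != target 644
Candidate A produces the target root.

Answer: A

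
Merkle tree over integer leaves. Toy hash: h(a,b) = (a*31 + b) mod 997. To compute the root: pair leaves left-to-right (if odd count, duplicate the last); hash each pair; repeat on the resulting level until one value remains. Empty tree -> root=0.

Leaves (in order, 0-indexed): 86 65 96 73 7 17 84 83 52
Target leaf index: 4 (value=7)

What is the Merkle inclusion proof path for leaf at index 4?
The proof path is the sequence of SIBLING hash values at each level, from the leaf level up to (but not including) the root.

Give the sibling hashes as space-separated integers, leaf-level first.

L0 (leaves): [86, 65, 96, 73, 7, 17, 84, 83, 52], target index=4
L1: h(86,65)=(86*31+65)%997=737 [pair 0] h(96,73)=(96*31+73)%997=58 [pair 1] h(7,17)=(7*31+17)%997=234 [pair 2] h(84,83)=(84*31+83)%997=693 [pair 3] h(52,52)=(52*31+52)%997=667 [pair 4] -> [737, 58, 234, 693, 667]
  Sibling for proof at L0: 17
L2: h(737,58)=(737*31+58)%997=971 [pair 0] h(234,693)=(234*31+693)%997=968 [pair 1] h(667,667)=(667*31+667)%997=407 [pair 2] -> [971, 968, 407]
  Sibling for proof at L1: 693
L3: h(971,968)=(971*31+968)%997=162 [pair 0] h(407,407)=(407*31+407)%997=63 [pair 1] -> [162, 63]
  Sibling for proof at L2: 971
L4: h(162,63)=(162*31+63)%997=100 [pair 0] -> [100]
  Sibling for proof at L3: 63
Root: 100
Proof path (sibling hashes from leaf to root): [17, 693, 971, 63]

Answer: 17 693 971 63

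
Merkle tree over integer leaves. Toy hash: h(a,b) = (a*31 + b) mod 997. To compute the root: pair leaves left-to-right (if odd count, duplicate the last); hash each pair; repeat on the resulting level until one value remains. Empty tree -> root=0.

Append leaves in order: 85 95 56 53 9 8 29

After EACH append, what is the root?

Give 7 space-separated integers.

After append 85 (leaves=[85]):
  L0: [85]
  root=85
After append 95 (leaves=[85, 95]):
  L0: [85, 95]
  L1: h(85,95)=(85*31+95)%997=736 -> [736]
  root=736
After append 56 (leaves=[85, 95, 56]):
  L0: [85, 95, 56]
  L1: h(85,95)=(85*31+95)%997=736 h(56,56)=(56*31+56)%997=795 -> [736, 795]
  L2: h(736,795)=(736*31+795)%997=680 -> [680]
  root=680
After append 53 (leaves=[85, 95, 56, 53]):
  L0: [85, 95, 56, 53]
  L1: h(85,95)=(85*31+95)%997=736 h(56,53)=(56*31+53)%997=792 -> [736, 792]
  L2: h(736,792)=(736*31+792)%997=677 -> [677]
  root=677
After append 9 (leaves=[85, 95, 56, 53, 9]):
  L0: [85, 95, 56, 53, 9]
  L1: h(85,95)=(85*31+95)%997=736 h(56,53)=(56*31+53)%997=792 h(9,9)=(9*31+9)%997=288 -> [736, 792, 288]
  L2: h(736,792)=(736*31+792)%997=677 h(288,288)=(288*31+288)%997=243 -> [677, 243]
  L3: h(677,243)=(677*31+243)%997=293 -> [293]
  root=293
After append 8 (leaves=[85, 95, 56, 53, 9, 8]):
  L0: [85, 95, 56, 53, 9, 8]
  L1: h(85,95)=(85*31+95)%997=736 h(56,53)=(56*31+53)%997=792 h(9,8)=(9*31+8)%997=287 -> [736, 792, 287]
  L2: h(736,792)=(736*31+792)%997=677 h(287,287)=(287*31+287)%997=211 -> [677, 211]
  L3: h(677,211)=(677*31+211)%997=261 -> [261]
  root=261
After append 29 (leaves=[85, 95, 56, 53, 9, 8, 29]):
  L0: [85, 95, 56, 53, 9, 8, 29]
  L1: h(85,95)=(85*31+95)%997=736 h(56,53)=(56*31+53)%997=792 h(9,8)=(9*31+8)%997=287 h(29,29)=(29*31+29)%997=928 -> [736, 792, 287, 928]
  L2: h(736,792)=(736*31+792)%997=677 h(287,928)=(287*31+928)%997=852 -> [677, 852]
  L3: h(677,852)=(677*31+852)%997=902 -> [902]
  root=902

Answer: 85 736 680 677 293 261 902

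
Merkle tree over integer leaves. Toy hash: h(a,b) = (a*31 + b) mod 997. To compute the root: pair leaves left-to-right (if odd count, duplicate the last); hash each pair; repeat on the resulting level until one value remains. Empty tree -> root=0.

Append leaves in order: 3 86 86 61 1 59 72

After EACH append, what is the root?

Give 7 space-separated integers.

After append 3 (leaves=[3]):
  L0: [3]
  root=3
After append 86 (leaves=[3, 86]):
  L0: [3, 86]
  L1: h(3,86)=(3*31+86)%997=179 -> [179]
  root=179
After append 86 (leaves=[3, 86, 86]):
  L0: [3, 86, 86]
  L1: h(3,86)=(3*31+86)%997=179 h(86,86)=(86*31+86)%997=758 -> [179, 758]
  L2: h(179,758)=(179*31+758)%997=325 -> [325]
  root=325
After append 61 (leaves=[3, 86, 86, 61]):
  L0: [3, 86, 86, 61]
  L1: h(3,86)=(3*31+86)%997=179 h(86,61)=(86*31+61)%997=733 -> [179, 733]
  L2: h(179,733)=(179*31+733)%997=300 -> [300]
  root=300
After append 1 (leaves=[3, 86, 86, 61, 1]):
  L0: [3, 86, 86, 61, 1]
  L1: h(3,86)=(3*31+86)%997=179 h(86,61)=(86*31+61)%997=733 h(1,1)=(1*31+1)%997=32 -> [179, 733, 32]
  L2: h(179,733)=(179*31+733)%997=300 h(32,32)=(32*31+32)%997=27 -> [300, 27]
  L3: h(300,27)=(300*31+27)%997=354 -> [354]
  root=354
After append 59 (leaves=[3, 86, 86, 61, 1, 59]):
  L0: [3, 86, 86, 61, 1, 59]
  L1: h(3,86)=(3*31+86)%997=179 h(86,61)=(86*31+61)%997=733 h(1,59)=(1*31+59)%997=90 -> [179, 733, 90]
  L2: h(179,733)=(179*31+733)%997=300 h(90,90)=(90*31+90)%997=886 -> [300, 886]
  L3: h(300,886)=(300*31+886)%997=216 -> [216]
  root=216
After append 72 (leaves=[3, 86, 86, 61, 1, 59, 72]):
  L0: [3, 86, 86, 61, 1, 59, 72]
  L1: h(3,86)=(3*31+86)%997=179 h(86,61)=(86*31+61)%997=733 h(1,59)=(1*31+59)%997=90 h(72,72)=(72*31+72)%997=310 -> [179, 733, 90, 310]
  L2: h(179,733)=(179*31+733)%997=300 h(90,310)=(90*31+310)%997=109 -> [300, 109]
  L3: h(300,109)=(300*31+109)%997=436 -> [436]
  root=436

Answer: 3 179 325 300 354 216 436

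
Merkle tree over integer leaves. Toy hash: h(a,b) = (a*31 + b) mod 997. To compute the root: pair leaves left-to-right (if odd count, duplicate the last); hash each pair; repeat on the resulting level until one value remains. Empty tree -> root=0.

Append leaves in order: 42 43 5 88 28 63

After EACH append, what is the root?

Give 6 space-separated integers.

Answer: 42 348 978 64 746 869

Derivation:
After append 42 (leaves=[42]):
  L0: [42]
  root=42
After append 43 (leaves=[42, 43]):
  L0: [42, 43]
  L1: h(42,43)=(42*31+43)%997=348 -> [348]
  root=348
After append 5 (leaves=[42, 43, 5]):
  L0: [42, 43, 5]
  L1: h(42,43)=(42*31+43)%997=348 h(5,5)=(5*31+5)%997=160 -> [348, 160]
  L2: h(348,160)=(348*31+160)%997=978 -> [978]
  root=978
After append 88 (leaves=[42, 43, 5, 88]):
  L0: [42, 43, 5, 88]
  L1: h(42,43)=(42*31+43)%997=348 h(5,88)=(5*31+88)%997=243 -> [348, 243]
  L2: h(348,243)=(348*31+243)%997=64 -> [64]
  root=64
After append 28 (leaves=[42, 43, 5, 88, 28]):
  L0: [42, 43, 5, 88, 28]
  L1: h(42,43)=(42*31+43)%997=348 h(5,88)=(5*31+88)%997=243 h(28,28)=(28*31+28)%997=896 -> [348, 243, 896]
  L2: h(348,243)=(348*31+243)%997=64 h(896,896)=(896*31+896)%997=756 -> [64, 756]
  L3: h(64,756)=(64*31+756)%997=746 -> [746]
  root=746
After append 63 (leaves=[42, 43, 5, 88, 28, 63]):
  L0: [42, 43, 5, 88, 28, 63]
  L1: h(42,43)=(42*31+43)%997=348 h(5,88)=(5*31+88)%997=243 h(28,63)=(28*31+63)%997=931 -> [348, 243, 931]
  L2: h(348,243)=(348*31+243)%997=64 h(931,931)=(931*31+931)%997=879 -> [64, 879]
  L3: h(64,879)=(64*31+879)%997=869 -> [869]
  root=869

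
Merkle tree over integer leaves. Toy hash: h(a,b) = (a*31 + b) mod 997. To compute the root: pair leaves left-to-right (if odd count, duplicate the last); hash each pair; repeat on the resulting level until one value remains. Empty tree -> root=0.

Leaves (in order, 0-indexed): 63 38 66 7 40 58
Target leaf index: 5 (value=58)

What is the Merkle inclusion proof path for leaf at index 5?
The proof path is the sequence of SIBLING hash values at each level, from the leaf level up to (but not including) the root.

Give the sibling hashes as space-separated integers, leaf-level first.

L0 (leaves): [63, 38, 66, 7, 40, 58], target index=5
L1: h(63,38)=(63*31+38)%997=994 [pair 0] h(66,7)=(66*31+7)%997=59 [pair 1] h(40,58)=(40*31+58)%997=301 [pair 2] -> [994, 59, 301]
  Sibling for proof at L0: 40
L2: h(994,59)=(994*31+59)%997=963 [pair 0] h(301,301)=(301*31+301)%997=659 [pair 1] -> [963, 659]
  Sibling for proof at L1: 301
L3: h(963,659)=(963*31+659)%997=602 [pair 0] -> [602]
  Sibling for proof at L2: 963
Root: 602
Proof path (sibling hashes from leaf to root): [40, 301, 963]

Answer: 40 301 963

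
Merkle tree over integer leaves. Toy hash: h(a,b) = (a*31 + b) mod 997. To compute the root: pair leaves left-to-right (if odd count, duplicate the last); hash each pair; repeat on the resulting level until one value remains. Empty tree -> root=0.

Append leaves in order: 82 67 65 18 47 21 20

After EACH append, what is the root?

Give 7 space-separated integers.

After append 82 (leaves=[82]):
  L0: [82]
  root=82
After append 67 (leaves=[82, 67]):
  L0: [82, 67]
  L1: h(82,67)=(82*31+67)%997=615 -> [615]
  root=615
After append 65 (leaves=[82, 67, 65]):
  L0: [82, 67, 65]
  L1: h(82,67)=(82*31+67)%997=615 h(65,65)=(65*31+65)%997=86 -> [615, 86]
  L2: h(615,86)=(615*31+86)%997=208 -> [208]
  root=208
After append 18 (leaves=[82, 67, 65, 18]):
  L0: [82, 67, 65, 18]
  L1: h(82,67)=(82*31+67)%997=615 h(65,18)=(65*31+18)%997=39 -> [615, 39]
  L2: h(615,39)=(615*31+39)%997=161 -> [161]
  root=161
After append 47 (leaves=[82, 67, 65, 18, 47]):
  L0: [82, 67, 65, 18, 47]
  L1: h(82,67)=(82*31+67)%997=615 h(65,18)=(65*31+18)%997=39 h(47,47)=(47*31+47)%997=507 -> [615, 39, 507]
  L2: h(615,39)=(615*31+39)%997=161 h(507,507)=(507*31+507)%997=272 -> [161, 272]
  L3: h(161,272)=(161*31+272)%997=278 -> [278]
  root=278
After append 21 (leaves=[82, 67, 65, 18, 47, 21]):
  L0: [82, 67, 65, 18, 47, 21]
  L1: h(82,67)=(82*31+67)%997=615 h(65,18)=(65*31+18)%997=39 h(47,21)=(47*31+21)%997=481 -> [615, 39, 481]
  L2: h(615,39)=(615*31+39)%997=161 h(481,481)=(481*31+481)%997=437 -> [161, 437]
  L3: h(161,437)=(161*31+437)%997=443 -> [443]
  root=443
After append 20 (leaves=[82, 67, 65, 18, 47, 21, 20]):
  L0: [82, 67, 65, 18, 47, 21, 20]
  L1: h(82,67)=(82*31+67)%997=615 h(65,18)=(65*31+18)%997=39 h(47,21)=(47*31+21)%997=481 h(20,20)=(20*31+20)%997=640 -> [615, 39, 481, 640]
  L2: h(615,39)=(615*31+39)%997=161 h(481,640)=(481*31+640)%997=596 -> [161, 596]
  L3: h(161,596)=(161*31+596)%997=602 -> [602]
  root=602

Answer: 82 615 208 161 278 443 602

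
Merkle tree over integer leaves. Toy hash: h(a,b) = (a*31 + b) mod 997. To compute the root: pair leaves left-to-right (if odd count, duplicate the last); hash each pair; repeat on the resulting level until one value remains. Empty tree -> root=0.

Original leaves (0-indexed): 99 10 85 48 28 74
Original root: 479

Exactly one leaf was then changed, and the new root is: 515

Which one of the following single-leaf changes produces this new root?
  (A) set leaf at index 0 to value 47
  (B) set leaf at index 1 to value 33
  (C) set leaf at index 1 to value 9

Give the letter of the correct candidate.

Original leaves: [99, 10, 85, 48, 28, 74]
Target new root: 515
Try each candidate change and compute the resulting root:
Candidate A: set leaf[0] = 47 -> leaves = [47, 10, 85, 48, 28, 74]
  L0: [47, 10, 85, 48, 28, 74]
  L1: h(47,10)=(47*31+10)%997=470 h(85,48)=(85*31+48)%997=689 h(28,74)=(28*31+74)%997=942 -> [470, 689, 942]
  L2: h(470,689)=(470*31+689)%997=304 h(942,942)=(942*31+942)%997=234 -> [304, 234]
  L3: h(304,234)=(304*31+234)%997=685 -> [685]
  root = 685 != target 515
Candidate B: set leaf[1] = 33 -> leaves = [99, 33, 85, 48, 28, 74]
  L0: [99, 33, 85, 48, 28, 74]
  L1: h(99,33)=(99*31+33)%997=111 h(85,48)=(85*31+48)%997=689 h(28,74)=(28*31+74)%997=942 -> [111, 689, 942]
  L2: h(111,689)=(111*31+689)%997=142 h(942,942)=(942*31+942)%997=234 -> [142, 234]
  L3: h(142,234)=(142*31+234)%997=648 -> [648]
  root = 648 != target 515
Candidate C: set leaf[1] = 9 -> leaves = [99, 9, 85, 48, 28, 74]
  L0: [99, 9, 85, 48, 28, 74]
  L1: h(99,9)=(99*31+9)%997=87 h(85,48)=(85*31+48)%997=689 h(28,74)=(28*31+74)%997=942 -> [87, 689, 942]
  L2: h(87,689)=(87*31+689)%997=395 h(942,942)=(942*31+942)%997=234 -> [395, 234]
  L3: h(395,234)=(395*31+234)%997=515 -> [515]
  root = 515 == target 515  ** MATCH **
Candidate C produces the target root.

Answer: C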